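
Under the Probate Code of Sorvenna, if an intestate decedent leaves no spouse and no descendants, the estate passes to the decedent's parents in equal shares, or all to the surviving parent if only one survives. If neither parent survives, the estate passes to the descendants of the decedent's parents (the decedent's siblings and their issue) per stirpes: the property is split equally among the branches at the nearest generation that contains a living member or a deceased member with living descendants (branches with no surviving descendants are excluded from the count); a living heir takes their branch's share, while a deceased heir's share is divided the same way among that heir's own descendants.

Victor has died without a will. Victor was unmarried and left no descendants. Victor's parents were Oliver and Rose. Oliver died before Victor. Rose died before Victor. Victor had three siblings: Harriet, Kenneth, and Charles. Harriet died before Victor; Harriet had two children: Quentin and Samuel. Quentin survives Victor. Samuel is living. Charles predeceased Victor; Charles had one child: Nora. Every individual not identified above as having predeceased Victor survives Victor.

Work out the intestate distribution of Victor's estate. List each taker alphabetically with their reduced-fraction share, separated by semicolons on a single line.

Neither parent survives and there are no descendants, so the estate passes to Victor's siblings and their issue per stirpes.
The estate is divided into 3 equal shares of 1/3 among Harriet, Kenneth, Charles.
Harriet predeceased; the 1/3 allotted to Harriet's branch passes to Harriet's issue by representation.
The 1/3 is divided into 2 equal shares of 1/6 among Quentin, Samuel.
Quentin is living and takes 1/6.
Samuel is living and takes 1/6.
Kenneth is living and takes 1/3.
Charles predeceased; the 1/3 allotted to Charles's branch passes to Charles's issue by representation.
Nora is the sole taker at this level and receives the full 1/3.

Kenneth 1/3; Nora 1/3; Quentin 1/6; Samuel 1/6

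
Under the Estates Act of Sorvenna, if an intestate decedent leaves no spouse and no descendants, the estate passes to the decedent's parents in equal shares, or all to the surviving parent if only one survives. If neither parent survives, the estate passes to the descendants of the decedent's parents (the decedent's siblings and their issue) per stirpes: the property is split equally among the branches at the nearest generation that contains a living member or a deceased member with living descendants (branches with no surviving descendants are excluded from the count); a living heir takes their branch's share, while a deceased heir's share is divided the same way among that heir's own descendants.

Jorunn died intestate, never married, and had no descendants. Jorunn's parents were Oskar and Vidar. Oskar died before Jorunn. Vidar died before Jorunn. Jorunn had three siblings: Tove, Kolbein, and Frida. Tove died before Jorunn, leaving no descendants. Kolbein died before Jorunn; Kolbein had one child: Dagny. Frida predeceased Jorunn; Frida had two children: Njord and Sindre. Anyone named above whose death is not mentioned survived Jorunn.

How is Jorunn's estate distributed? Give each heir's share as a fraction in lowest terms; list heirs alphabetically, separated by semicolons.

Dagny 1/2; Njord 1/4; Sindre 1/4

Neither parent survives and there are no descendants, so the estate passes to Jorunn's siblings and their issue per stirpes.
Tove left no surviving issue, so that branch lapses and is disregarded.
The estate is divided into 2 equal shares of 1/2 among Kolbein, Frida.
Kolbein predeceased; the 1/2 allotted to Kolbein's branch passes to Kolbein's issue by representation.
Dagny is the sole taker at this level and receives the full 1/2.
Frida predeceased; the 1/2 allotted to Frida's branch passes to Frida's issue by representation.
The 1/2 is divided into 2 equal shares of 1/4 among Njord, Sindre.
Njord is living and takes 1/4.
Sindre is living and takes 1/4.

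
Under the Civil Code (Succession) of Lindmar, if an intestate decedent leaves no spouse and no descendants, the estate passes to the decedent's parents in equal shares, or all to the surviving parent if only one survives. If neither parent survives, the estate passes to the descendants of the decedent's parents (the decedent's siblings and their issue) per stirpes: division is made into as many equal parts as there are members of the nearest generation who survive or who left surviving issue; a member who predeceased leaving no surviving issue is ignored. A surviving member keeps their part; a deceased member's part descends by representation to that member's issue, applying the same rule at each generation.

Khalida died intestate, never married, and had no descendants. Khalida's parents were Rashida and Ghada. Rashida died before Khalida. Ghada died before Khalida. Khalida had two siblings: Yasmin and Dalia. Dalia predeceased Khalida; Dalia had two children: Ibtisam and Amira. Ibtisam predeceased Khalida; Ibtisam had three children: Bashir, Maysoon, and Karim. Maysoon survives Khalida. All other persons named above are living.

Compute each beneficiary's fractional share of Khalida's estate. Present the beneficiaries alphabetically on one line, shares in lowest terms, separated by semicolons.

Neither parent survives and there are no descendants, so the estate passes to Khalida's siblings and their issue per stirpes.
The estate is divided into 2 equal shares of 1/2 among Yasmin, Dalia.
Yasmin is living and takes 1/2.
Dalia predeceased; the 1/2 allotted to Dalia's branch passes to Dalia's issue by representation.
The 1/2 is divided into 2 equal shares of 1/4 among Ibtisam, Amira.
Ibtisam predeceased; the 1/4 allotted to Ibtisam's branch passes to Ibtisam's issue by representation.
The 1/4 is divided into 3 equal shares of 1/12 among Bashir, Maysoon, Karim.
Bashir is living and takes 1/12.
Maysoon is living and takes 1/12.
Karim is living and takes 1/12.
Amira is living and takes 1/4.

Amira 1/4; Bashir 1/12; Karim 1/12; Maysoon 1/12; Yasmin 1/2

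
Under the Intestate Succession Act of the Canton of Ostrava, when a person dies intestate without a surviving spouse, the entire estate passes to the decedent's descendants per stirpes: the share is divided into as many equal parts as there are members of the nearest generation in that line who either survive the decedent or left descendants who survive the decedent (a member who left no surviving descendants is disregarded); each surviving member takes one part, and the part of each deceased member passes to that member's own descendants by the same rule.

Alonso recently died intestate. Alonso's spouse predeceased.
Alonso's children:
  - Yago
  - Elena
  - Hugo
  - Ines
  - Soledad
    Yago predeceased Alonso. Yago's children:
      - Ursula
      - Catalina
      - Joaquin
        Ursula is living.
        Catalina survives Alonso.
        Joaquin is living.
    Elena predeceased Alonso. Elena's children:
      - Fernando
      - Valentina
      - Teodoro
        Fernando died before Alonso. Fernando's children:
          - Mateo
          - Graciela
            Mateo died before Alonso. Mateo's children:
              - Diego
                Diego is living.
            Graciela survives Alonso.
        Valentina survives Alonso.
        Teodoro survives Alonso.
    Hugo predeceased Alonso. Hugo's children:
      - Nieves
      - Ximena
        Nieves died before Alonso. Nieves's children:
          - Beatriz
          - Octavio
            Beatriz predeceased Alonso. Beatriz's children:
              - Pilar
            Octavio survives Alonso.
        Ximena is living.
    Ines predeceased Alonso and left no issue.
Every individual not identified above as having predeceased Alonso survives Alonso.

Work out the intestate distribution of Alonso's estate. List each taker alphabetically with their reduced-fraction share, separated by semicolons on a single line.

Catalina 1/12; Diego 1/24; Graciela 1/24; Joaquin 1/12; Octavio 1/16; Pilar 1/16; Soledad 1/4; Teodoro 1/12; Ursula 1/12; Valentina 1/12; Ximena 1/8

There is no surviving spouse, so the entire estate passes to Alonso's descendants per stirpes.
Ines left no surviving issue, so that branch lapses and is disregarded.
The estate is divided into 4 equal shares of 1/4 among Yago, Elena, Hugo, Soledad.
Yago predeceased; the 1/4 allotted to Yago's branch passes to Yago's issue by representation.
The 1/4 is divided into 3 equal shares of 1/12 among Ursula, Catalina, Joaquin.
Ursula is living and takes 1/12.
Catalina is living and takes 1/12.
Joaquin is living and takes 1/12.
Elena predeceased; the 1/4 allotted to Elena's branch passes to Elena's issue by representation.
The 1/4 is divided into 3 equal shares of 1/12 among Fernando, Valentina, Teodoro.
Fernando predeceased; the 1/12 allotted to Fernando's branch passes to Fernando's issue by representation.
The 1/12 is divided into 2 equal shares of 1/24 among Mateo, Graciela.
Mateo predeceased; the 1/24 allotted to Mateo's branch passes to Mateo's issue by representation.
Diego is the sole taker at this level and receives the full 1/24.
Graciela is living and takes 1/24.
Valentina is living and takes 1/12.
Teodoro is living and takes 1/12.
Hugo predeceased; the 1/4 allotted to Hugo's branch passes to Hugo's issue by representation.
The 1/4 is divided into 2 equal shares of 1/8 among Nieves, Ximena.
Nieves predeceased; the 1/8 allotted to Nieves's branch passes to Nieves's issue by representation.
The 1/8 is divided into 2 equal shares of 1/16 among Beatriz, Octavio.
Beatriz predeceased; the 1/16 allotted to Beatriz's branch passes to Beatriz's issue by representation.
Pilar is the sole taker at this level and receives the full 1/16.
Octavio is living and takes 1/16.
Ximena is living and takes 1/8.
Soledad is living and takes 1/4.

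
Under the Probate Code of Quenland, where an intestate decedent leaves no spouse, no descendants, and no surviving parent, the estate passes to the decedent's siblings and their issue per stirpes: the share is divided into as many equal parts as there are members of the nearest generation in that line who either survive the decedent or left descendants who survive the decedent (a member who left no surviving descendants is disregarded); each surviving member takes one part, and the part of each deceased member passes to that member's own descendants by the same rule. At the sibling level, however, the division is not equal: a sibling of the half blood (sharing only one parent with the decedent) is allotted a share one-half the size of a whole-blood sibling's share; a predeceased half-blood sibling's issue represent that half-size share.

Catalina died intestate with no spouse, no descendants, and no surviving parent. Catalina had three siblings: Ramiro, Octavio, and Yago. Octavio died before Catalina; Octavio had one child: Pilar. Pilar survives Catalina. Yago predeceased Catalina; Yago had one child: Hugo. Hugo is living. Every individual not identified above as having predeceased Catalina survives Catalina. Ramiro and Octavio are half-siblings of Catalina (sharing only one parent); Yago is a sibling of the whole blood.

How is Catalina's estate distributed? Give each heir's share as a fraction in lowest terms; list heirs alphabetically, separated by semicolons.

Hugo 1/2; Pilar 1/4; Ramiro 1/4

No spouse, descendants, or parent survives, so the estate passes to Catalina's siblings per stirpes.
Half-blood siblings count for one-half the weight of whole-blood siblings at the initial division.
Dividing 1 in proportion to weights (total weight 2): Ramiro (weight 1/2) → 1/4; Octavio (weight 1/2) → 1/4; Yago (weight 1) → 1/2.
Ramiro is living and takes 1/4.
Octavio predeceased; the 1/4 allotted to Octavio's branch passes to Octavio's issue by representation.
Pilar is the sole taker at this level and receives the full 1/4.
Yago predeceased; the 1/2 allotted to Yago's branch passes to Yago's issue by representation.
Hugo is the sole taker at this level and receives the full 1/2.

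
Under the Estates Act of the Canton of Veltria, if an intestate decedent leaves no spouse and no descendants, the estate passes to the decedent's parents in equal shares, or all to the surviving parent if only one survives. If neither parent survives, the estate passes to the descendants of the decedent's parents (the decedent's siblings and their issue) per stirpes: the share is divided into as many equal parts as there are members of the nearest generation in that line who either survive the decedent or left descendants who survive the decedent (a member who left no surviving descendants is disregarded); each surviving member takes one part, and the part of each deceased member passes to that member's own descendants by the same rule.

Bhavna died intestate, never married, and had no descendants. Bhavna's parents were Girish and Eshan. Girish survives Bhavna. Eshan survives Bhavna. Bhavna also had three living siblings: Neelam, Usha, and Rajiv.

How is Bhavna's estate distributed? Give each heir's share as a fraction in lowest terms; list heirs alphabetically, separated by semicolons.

Eshan 1/2; Girish 1/2

Both parents survive, so Girish and Eshan each take 1/2. The siblings take nothing because a surviving parent has priority.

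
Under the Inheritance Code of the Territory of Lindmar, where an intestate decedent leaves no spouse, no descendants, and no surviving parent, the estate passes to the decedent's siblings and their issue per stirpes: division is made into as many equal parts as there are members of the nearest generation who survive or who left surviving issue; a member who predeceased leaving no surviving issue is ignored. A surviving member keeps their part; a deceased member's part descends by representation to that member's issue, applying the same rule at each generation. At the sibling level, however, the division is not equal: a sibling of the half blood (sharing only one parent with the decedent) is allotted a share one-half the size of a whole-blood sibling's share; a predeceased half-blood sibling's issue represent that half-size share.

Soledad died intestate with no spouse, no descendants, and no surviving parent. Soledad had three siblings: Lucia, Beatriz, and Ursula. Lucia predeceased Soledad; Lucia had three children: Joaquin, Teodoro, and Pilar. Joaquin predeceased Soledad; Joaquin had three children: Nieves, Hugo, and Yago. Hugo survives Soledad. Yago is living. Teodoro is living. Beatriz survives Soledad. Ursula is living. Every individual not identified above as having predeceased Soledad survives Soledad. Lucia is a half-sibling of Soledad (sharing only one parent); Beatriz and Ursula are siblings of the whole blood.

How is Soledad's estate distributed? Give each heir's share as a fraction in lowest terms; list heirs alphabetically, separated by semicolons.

No spouse, descendants, or parent survives, so the estate passes to Soledad's siblings per stirpes.
Half-blood siblings count for one-half the weight of whole-blood siblings at the initial division.
Dividing 1 in proportion to weights (total weight 5/2): Lucia (weight 1/2) → 1/5; Beatriz (weight 1) → 2/5; Ursula (weight 1) → 2/5.
Lucia predeceased; the 1/5 allotted to Lucia's branch passes to Lucia's issue by representation.
The 1/5 is divided into 3 equal shares of 1/15 among Joaquin, Teodoro, Pilar.
Joaquin predeceased; the 1/15 allotted to Joaquin's branch passes to Joaquin's issue by representation.
The 1/15 is divided into 3 equal shares of 1/45 among Nieves, Hugo, Yago.
Nieves is living and takes 1/45.
Hugo is living and takes 1/45.
Yago is living and takes 1/45.
Teodoro is living and takes 1/15.
Pilar is living and takes 1/15.
Beatriz is living and takes 2/5.
Ursula is living and takes 2/5.

Beatriz 2/5; Hugo 1/45; Nieves 1/45; Pilar 1/15; Teodoro 1/15; Ursula 2/5; Yago 1/45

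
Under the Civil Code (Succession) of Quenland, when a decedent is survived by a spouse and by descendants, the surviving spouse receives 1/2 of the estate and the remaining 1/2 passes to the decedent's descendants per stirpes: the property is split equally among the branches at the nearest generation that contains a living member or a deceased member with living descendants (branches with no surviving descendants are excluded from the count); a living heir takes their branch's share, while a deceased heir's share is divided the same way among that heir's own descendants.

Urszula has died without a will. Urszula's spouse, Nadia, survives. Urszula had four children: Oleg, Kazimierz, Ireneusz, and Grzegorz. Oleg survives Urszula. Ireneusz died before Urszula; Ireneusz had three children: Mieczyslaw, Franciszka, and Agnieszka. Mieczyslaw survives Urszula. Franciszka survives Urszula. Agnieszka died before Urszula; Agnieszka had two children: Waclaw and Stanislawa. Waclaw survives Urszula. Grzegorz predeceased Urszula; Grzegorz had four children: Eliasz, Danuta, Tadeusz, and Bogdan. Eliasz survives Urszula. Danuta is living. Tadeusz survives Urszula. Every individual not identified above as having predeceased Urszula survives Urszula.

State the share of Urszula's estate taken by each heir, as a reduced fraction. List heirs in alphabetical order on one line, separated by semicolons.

Nadia, as surviving spouse, takes 1/2.
The remaining 1/2 passes to Urszula's descendants per stirpes.
The 1/2 is divided into 4 equal shares of 1/8 among Oleg, Kazimierz, Ireneusz, Grzegorz.
Oleg is living and takes 1/8.
Kazimierz is living and takes 1/8.
Ireneusz predeceased; the 1/8 allotted to Ireneusz's branch passes to Ireneusz's issue by representation.
The 1/8 is divided into 3 equal shares of 1/24 among Mieczyslaw, Franciszka, Agnieszka.
Mieczyslaw is living and takes 1/24.
Franciszka is living and takes 1/24.
Agnieszka predeceased; the 1/24 allotted to Agnieszka's branch passes to Agnieszka's issue by representation.
The 1/24 is divided into 2 equal shares of 1/48 among Waclaw, Stanislawa.
Waclaw is living and takes 1/48.
Stanislawa is living and takes 1/48.
Grzegorz predeceased; the 1/8 allotted to Grzegorz's branch passes to Grzegorz's issue by representation.
The 1/8 is divided into 4 equal shares of 1/32 among Eliasz, Danuta, Tadeusz, Bogdan.
Eliasz is living and takes 1/32.
Danuta is living and takes 1/32.
Tadeusz is living and takes 1/32.
Bogdan is living and takes 1/32.

Bogdan 1/32; Danuta 1/32; Eliasz 1/32; Franciszka 1/24; Kazimierz 1/8; Mieczyslaw 1/24; Nadia 1/2; Oleg 1/8; Stanislawa 1/48; Tadeusz 1/32; Waclaw 1/48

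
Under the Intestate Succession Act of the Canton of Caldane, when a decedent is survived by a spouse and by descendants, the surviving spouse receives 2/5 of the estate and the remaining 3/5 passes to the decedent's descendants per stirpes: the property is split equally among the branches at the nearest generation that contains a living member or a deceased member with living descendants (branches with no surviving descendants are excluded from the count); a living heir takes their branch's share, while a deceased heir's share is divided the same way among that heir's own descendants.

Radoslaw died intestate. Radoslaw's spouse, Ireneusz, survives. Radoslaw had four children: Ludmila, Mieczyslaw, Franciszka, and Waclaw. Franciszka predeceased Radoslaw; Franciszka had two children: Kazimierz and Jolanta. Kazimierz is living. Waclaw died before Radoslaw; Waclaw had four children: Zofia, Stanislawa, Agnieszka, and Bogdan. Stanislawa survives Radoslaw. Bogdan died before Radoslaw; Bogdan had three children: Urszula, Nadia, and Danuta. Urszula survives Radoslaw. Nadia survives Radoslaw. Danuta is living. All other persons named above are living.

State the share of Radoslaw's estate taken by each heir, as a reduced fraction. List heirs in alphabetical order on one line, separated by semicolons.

Ireneusz, as surviving spouse, takes 2/5.
The remaining 3/5 passes to Radoslaw's descendants per stirpes.
The 3/5 is divided into 4 equal shares of 3/20 among Ludmila, Mieczyslaw, Franciszka, Waclaw.
Ludmila is living and takes 3/20.
Mieczyslaw is living and takes 3/20.
Franciszka predeceased; the 3/20 allotted to Franciszka's branch passes to Franciszka's issue by representation.
The 3/20 is divided into 2 equal shares of 3/40 among Kazimierz, Jolanta.
Kazimierz is living and takes 3/40.
Jolanta is living and takes 3/40.
Waclaw predeceased; the 3/20 allotted to Waclaw's branch passes to Waclaw's issue by representation.
The 3/20 is divided into 4 equal shares of 3/80 among Zofia, Stanislawa, Agnieszka, Bogdan.
Zofia is living and takes 3/80.
Stanislawa is living and takes 3/80.
Agnieszka is living and takes 3/80.
Bogdan predeceased; the 3/80 allotted to Bogdan's branch passes to Bogdan's issue by representation.
The 3/80 is divided into 3 equal shares of 1/80 among Urszula, Nadia, Danuta.
Urszula is living and takes 1/80.
Nadia is living and takes 1/80.
Danuta is living and takes 1/80.

Agnieszka 3/80; Danuta 1/80; Ireneusz 2/5; Jolanta 3/40; Kazimierz 3/40; Ludmila 3/20; Mieczyslaw 3/20; Nadia 1/80; Stanislawa 3/80; Urszula 1/80; Zofia 3/80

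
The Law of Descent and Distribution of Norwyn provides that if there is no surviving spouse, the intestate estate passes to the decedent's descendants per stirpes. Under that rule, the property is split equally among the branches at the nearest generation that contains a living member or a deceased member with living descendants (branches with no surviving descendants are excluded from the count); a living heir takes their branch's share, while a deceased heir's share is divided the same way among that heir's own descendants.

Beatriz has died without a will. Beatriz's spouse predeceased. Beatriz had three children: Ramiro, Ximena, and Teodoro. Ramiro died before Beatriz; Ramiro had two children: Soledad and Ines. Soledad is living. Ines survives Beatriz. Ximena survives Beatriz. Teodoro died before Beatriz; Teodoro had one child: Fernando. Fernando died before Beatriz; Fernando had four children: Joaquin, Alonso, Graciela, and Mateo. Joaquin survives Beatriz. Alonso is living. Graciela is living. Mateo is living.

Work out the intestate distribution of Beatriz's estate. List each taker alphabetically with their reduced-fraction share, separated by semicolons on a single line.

Alonso 1/12; Graciela 1/12; Ines 1/6; Joaquin 1/12; Mateo 1/12; Soledad 1/6; Ximena 1/3

There is no surviving spouse, so the entire estate passes to Beatriz's descendants per stirpes.
The estate is divided into 3 equal shares of 1/3 among Ramiro, Ximena, Teodoro.
Ramiro predeceased; the 1/3 allotted to Ramiro's branch passes to Ramiro's issue by representation.
The 1/3 is divided into 2 equal shares of 1/6 among Soledad, Ines.
Soledad is living and takes 1/6.
Ines is living and takes 1/6.
Ximena is living and takes 1/3.
Teodoro predeceased; the 1/3 allotted to Teodoro's branch passes to Teodoro's issue by representation.
Fernando's line is the sole branch at this level, so the full 1/3 passes to Fernando's issue by representation.
The 1/3 is divided into 4 equal shares of 1/12 among Joaquin, Alonso, Graciela, Mateo.
Joaquin is living and takes 1/12.
Alonso is living and takes 1/12.
Graciela is living and takes 1/12.
Mateo is living and takes 1/12.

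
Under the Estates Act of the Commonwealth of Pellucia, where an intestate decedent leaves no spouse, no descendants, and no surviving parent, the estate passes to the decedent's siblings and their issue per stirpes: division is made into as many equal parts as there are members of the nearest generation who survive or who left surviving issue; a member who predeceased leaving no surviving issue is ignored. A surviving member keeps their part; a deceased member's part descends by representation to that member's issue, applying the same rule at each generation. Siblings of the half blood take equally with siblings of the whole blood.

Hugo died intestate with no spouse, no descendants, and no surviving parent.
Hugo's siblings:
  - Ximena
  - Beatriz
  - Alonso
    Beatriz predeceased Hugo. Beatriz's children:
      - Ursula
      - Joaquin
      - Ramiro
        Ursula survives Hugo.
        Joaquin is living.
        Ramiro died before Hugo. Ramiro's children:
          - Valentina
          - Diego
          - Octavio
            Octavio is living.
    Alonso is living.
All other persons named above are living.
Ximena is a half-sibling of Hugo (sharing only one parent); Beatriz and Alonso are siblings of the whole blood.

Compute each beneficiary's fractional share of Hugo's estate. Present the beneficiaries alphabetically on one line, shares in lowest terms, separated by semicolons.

Alonso 1/3; Diego 1/27; Joaquin 1/9; Octavio 1/27; Ursula 1/9; Valentina 1/27; Ximena 1/3

No spouse, descendants, or parent survives, so the estate passes to Hugo's siblings per stirpes.
Half-blood and whole-blood siblings take equally under the stated rule.
The estate is divided into 3 equal shares of 1/3 among Ximena, Beatriz, Alonso.
Ximena is living and takes 1/3.
Beatriz predeceased; the 1/3 allotted to Beatriz's branch passes to Beatriz's issue by representation.
The 1/3 is divided into 3 equal shares of 1/9 among Ursula, Joaquin, Ramiro.
Ursula is living and takes 1/9.
Joaquin is living and takes 1/9.
Ramiro predeceased; the 1/9 allotted to Ramiro's branch passes to Ramiro's issue by representation.
The 1/9 is divided into 3 equal shares of 1/27 among Valentina, Diego, Octavio.
Valentina is living and takes 1/27.
Diego is living and takes 1/27.
Octavio is living and takes 1/27.
Alonso is living and takes 1/3.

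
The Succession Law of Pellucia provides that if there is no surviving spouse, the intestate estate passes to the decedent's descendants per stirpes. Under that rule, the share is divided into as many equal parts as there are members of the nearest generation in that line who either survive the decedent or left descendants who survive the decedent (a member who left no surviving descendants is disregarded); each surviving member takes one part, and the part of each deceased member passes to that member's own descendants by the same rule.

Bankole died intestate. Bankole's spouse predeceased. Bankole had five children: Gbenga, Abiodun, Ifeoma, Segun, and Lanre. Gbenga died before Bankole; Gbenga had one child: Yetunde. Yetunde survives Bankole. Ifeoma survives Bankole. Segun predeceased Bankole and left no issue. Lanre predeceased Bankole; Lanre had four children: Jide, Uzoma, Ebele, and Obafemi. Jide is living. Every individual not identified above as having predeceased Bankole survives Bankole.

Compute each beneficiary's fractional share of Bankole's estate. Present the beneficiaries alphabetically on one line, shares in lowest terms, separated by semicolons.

Abiodun 1/4; Ebele 1/16; Ifeoma 1/4; Jide 1/16; Obafemi 1/16; Uzoma 1/16; Yetunde 1/4

There is no surviving spouse, so the entire estate passes to Bankole's descendants per stirpes.
Segun left no surviving issue, so that branch lapses and is disregarded.
The estate is divided into 4 equal shares of 1/4 among Gbenga, Abiodun, Ifeoma, Lanre.
Gbenga predeceased; the 1/4 allotted to Gbenga's branch passes to Gbenga's issue by representation.
Yetunde is the sole taker at this level and receives the full 1/4.
Abiodun is living and takes 1/4.
Ifeoma is living and takes 1/4.
Lanre predeceased; the 1/4 allotted to Lanre's branch passes to Lanre's issue by representation.
The 1/4 is divided into 4 equal shares of 1/16 among Jide, Uzoma, Ebele, Obafemi.
Jide is living and takes 1/16.
Uzoma is living and takes 1/16.
Ebele is living and takes 1/16.
Obafemi is living and takes 1/16.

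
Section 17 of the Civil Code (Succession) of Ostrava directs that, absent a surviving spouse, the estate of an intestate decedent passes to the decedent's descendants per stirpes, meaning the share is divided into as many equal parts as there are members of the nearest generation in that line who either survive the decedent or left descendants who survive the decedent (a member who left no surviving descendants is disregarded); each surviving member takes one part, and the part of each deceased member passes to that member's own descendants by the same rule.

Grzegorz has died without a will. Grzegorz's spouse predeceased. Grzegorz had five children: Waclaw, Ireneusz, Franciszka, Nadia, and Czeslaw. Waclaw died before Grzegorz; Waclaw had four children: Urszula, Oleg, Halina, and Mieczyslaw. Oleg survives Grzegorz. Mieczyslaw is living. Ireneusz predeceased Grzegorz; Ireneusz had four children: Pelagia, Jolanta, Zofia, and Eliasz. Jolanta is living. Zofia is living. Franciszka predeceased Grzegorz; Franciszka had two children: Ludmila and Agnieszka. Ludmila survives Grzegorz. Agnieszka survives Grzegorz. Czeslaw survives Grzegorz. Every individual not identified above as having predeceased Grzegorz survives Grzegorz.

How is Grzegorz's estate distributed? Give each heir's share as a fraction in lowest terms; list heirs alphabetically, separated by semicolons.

Agnieszka 1/10; Czeslaw 1/5; Eliasz 1/20; Halina 1/20; Jolanta 1/20; Ludmila 1/10; Mieczyslaw 1/20; Nadia 1/5; Oleg 1/20; Pelagia 1/20; Urszula 1/20; Zofia 1/20

There is no surviving spouse, so the entire estate passes to Grzegorz's descendants per stirpes.
The estate is divided into 5 equal shares of 1/5 among Waclaw, Ireneusz, Franciszka, Nadia, Czeslaw.
Waclaw predeceased; the 1/5 allotted to Waclaw's branch passes to Waclaw's issue by representation.
The 1/5 is divided into 4 equal shares of 1/20 among Urszula, Oleg, Halina, Mieczyslaw.
Urszula is living and takes 1/20.
Oleg is living and takes 1/20.
Halina is living and takes 1/20.
Mieczyslaw is living and takes 1/20.
Ireneusz predeceased; the 1/5 allotted to Ireneusz's branch passes to Ireneusz's issue by representation.
The 1/5 is divided into 4 equal shares of 1/20 among Pelagia, Jolanta, Zofia, Eliasz.
Pelagia is living and takes 1/20.
Jolanta is living and takes 1/20.
Zofia is living and takes 1/20.
Eliasz is living and takes 1/20.
Franciszka predeceased; the 1/5 allotted to Franciszka's branch passes to Franciszka's issue by representation.
The 1/5 is divided into 2 equal shares of 1/10 among Ludmila, Agnieszka.
Ludmila is living and takes 1/10.
Agnieszka is living and takes 1/10.
Nadia is living and takes 1/5.
Czeslaw is living and takes 1/5.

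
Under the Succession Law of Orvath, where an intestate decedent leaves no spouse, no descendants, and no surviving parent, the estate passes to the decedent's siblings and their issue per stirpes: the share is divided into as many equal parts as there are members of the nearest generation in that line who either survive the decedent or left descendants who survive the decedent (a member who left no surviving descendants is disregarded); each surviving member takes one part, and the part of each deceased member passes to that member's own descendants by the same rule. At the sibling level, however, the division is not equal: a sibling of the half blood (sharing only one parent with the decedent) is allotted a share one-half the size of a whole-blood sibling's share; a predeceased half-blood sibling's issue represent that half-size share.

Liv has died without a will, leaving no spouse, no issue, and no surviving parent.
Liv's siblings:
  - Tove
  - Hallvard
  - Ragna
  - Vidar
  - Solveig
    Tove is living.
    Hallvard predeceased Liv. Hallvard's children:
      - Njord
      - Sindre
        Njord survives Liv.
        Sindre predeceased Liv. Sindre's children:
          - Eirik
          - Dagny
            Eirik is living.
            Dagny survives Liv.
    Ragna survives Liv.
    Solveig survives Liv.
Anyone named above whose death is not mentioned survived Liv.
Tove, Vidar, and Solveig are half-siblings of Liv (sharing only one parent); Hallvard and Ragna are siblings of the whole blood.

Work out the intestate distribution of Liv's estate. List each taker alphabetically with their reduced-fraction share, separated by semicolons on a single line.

No spouse, descendants, or parent survives, so the estate passes to Liv's siblings per stirpes.
Half-blood siblings count for one-half the weight of whole-blood siblings at the initial division.
Dividing 1 in proportion to weights (total weight 7/2): Tove (weight 1/2) → 1/7; Hallvard (weight 1) → 2/7; Ragna (weight 1) → 2/7; Vidar (weight 1/2) → 1/7; Solveig (weight 1/2) → 1/7.
Tove is living and takes 1/7.
Hallvard predeceased; the 2/7 allotted to Hallvard's branch passes to Hallvard's issue by representation.
The 2/7 is divided into 2 equal shares of 1/7 among Njord, Sindre.
Njord is living and takes 1/7.
Sindre predeceased; the 1/7 allotted to Sindre's branch passes to Sindre's issue by representation.
The 1/7 is divided into 2 equal shares of 1/14 among Eirik, Dagny.
Eirik is living and takes 1/14.
Dagny is living and takes 1/14.
Ragna is living and takes 2/7.
Vidar is living and takes 1/7.
Solveig is living and takes 1/7.

Dagny 1/14; Eirik 1/14; Njord 1/7; Ragna 2/7; Solveig 1/7; Tove 1/7; Vidar 1/7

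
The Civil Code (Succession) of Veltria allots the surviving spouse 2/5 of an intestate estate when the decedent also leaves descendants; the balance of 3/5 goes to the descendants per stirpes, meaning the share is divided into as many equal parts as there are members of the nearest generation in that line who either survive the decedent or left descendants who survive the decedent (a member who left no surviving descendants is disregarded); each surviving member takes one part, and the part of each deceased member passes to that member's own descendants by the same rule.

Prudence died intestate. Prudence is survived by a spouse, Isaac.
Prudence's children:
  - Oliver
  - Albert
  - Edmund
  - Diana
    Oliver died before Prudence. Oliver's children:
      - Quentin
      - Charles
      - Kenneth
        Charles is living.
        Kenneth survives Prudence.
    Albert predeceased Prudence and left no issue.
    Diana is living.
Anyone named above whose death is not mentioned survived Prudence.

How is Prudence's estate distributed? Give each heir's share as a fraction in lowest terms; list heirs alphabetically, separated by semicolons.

Charles 1/15; Diana 1/5; Edmund 1/5; Isaac 2/5; Kenneth 1/15; Quentin 1/15

Isaac, as surviving spouse, takes 2/5.
The remaining 3/5 passes to Prudence's descendants per stirpes.
Albert left no surviving issue, so that branch lapses and is disregarded.
The 3/5 is divided into 3 equal shares of 1/5 among Oliver, Edmund, Diana.
Oliver predeceased; the 1/5 allotted to Oliver's branch passes to Oliver's issue by representation.
The 1/5 is divided into 3 equal shares of 1/15 among Quentin, Charles, Kenneth.
Quentin is living and takes 1/15.
Charles is living and takes 1/15.
Kenneth is living and takes 1/15.
Edmund is living and takes 1/5.
Diana is living and takes 1/5.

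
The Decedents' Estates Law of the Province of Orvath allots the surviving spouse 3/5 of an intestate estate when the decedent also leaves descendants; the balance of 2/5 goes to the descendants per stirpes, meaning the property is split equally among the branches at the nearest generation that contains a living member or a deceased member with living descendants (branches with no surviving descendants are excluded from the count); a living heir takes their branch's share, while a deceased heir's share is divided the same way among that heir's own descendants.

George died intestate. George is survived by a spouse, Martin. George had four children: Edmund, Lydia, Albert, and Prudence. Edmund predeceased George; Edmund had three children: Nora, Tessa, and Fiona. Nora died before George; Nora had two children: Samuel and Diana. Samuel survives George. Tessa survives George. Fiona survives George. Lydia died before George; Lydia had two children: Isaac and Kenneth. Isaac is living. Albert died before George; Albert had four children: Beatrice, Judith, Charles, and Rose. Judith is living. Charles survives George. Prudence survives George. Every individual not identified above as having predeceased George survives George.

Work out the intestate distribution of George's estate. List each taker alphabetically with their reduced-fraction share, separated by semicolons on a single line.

Beatrice 1/40; Charles 1/40; Diana 1/60; Fiona 1/30; Isaac 1/20; Judith 1/40; Kenneth 1/20; Martin 3/5; Prudence 1/10; Rose 1/40; Samuel 1/60; Tessa 1/30

Martin, as surviving spouse, takes 3/5.
The remaining 2/5 passes to George's descendants per stirpes.
The 2/5 is divided into 4 equal shares of 1/10 among Edmund, Lydia, Albert, Prudence.
Edmund predeceased; the 1/10 allotted to Edmund's branch passes to Edmund's issue by representation.
The 1/10 is divided into 3 equal shares of 1/30 among Nora, Tessa, Fiona.
Nora predeceased; the 1/30 allotted to Nora's branch passes to Nora's issue by representation.
The 1/30 is divided into 2 equal shares of 1/60 among Samuel, Diana.
Samuel is living and takes 1/60.
Diana is living and takes 1/60.
Tessa is living and takes 1/30.
Fiona is living and takes 1/30.
Lydia predeceased; the 1/10 allotted to Lydia's branch passes to Lydia's issue by representation.
The 1/10 is divided into 2 equal shares of 1/20 among Isaac, Kenneth.
Isaac is living and takes 1/20.
Kenneth is living and takes 1/20.
Albert predeceased; the 1/10 allotted to Albert's branch passes to Albert's issue by representation.
The 1/10 is divided into 4 equal shares of 1/40 among Beatrice, Judith, Charles, Rose.
Beatrice is living and takes 1/40.
Judith is living and takes 1/40.
Charles is living and takes 1/40.
Rose is living and takes 1/40.
Prudence is living and takes 1/10.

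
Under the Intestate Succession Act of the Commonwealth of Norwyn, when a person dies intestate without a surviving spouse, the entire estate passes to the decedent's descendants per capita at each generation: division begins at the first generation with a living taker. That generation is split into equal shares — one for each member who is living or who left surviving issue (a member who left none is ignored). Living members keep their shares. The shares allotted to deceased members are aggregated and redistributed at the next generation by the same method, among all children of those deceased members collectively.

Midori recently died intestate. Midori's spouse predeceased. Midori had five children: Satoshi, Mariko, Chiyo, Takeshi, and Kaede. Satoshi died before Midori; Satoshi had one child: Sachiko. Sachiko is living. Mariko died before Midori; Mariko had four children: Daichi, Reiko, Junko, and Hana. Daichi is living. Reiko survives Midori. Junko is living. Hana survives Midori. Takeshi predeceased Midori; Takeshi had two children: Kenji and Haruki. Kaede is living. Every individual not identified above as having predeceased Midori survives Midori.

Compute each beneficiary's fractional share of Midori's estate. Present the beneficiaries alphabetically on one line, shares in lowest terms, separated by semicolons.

There is no surviving spouse, so the entire estate passes to Midori's descendants per capita at each generation.
At generation 1 (Satoshi, Mariko, Chiyo, Takeshi, Kaede) there are 5 shares of (1)/5 = 1/5 each.
Living: Chiyo and Kaede — each takes 1/5.
Deceased: Satoshi, Mariko, and Takeshi. Their combined 3/5 is pooled and carried to generation 2.
At generation 2 (Sachiko, Daichi, Reiko, Junko, Hana, Kenji, Haruki) there are 7 shares of (3/5)/7 = 3/35 each.
Living: Sachiko, Daichi, Reiko, Junko, Hana, Kenji, and Haruki — each takes 3/35.

Chiyo 1/5; Daichi 3/35; Hana 3/35; Haruki 3/35; Junko 3/35; Kaede 1/5; Kenji 3/35; Reiko 3/35; Sachiko 3/35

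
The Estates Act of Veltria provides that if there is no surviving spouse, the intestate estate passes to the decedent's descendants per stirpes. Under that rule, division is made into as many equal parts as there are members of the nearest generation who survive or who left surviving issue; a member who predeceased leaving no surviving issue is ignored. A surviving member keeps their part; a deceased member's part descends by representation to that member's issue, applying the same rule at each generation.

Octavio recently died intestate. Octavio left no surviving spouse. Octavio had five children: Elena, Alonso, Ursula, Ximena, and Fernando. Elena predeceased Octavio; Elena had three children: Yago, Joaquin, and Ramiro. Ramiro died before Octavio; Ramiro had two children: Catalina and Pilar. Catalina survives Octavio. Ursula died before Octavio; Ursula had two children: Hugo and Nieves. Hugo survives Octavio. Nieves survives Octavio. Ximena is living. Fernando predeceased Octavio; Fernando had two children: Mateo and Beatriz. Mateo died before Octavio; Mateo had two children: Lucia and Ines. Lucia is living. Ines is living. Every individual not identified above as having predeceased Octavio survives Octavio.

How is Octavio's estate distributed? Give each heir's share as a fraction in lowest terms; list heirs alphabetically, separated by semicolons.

Alonso 1/5; Beatriz 1/10; Catalina 1/30; Hugo 1/10; Ines 1/20; Joaquin 1/15; Lucia 1/20; Nieves 1/10; Pilar 1/30; Ximena 1/5; Yago 1/15

There is no surviving spouse, so the entire estate passes to Octavio's descendants per stirpes.
The estate is divided into 5 equal shares of 1/5 among Elena, Alonso, Ursula, Ximena, Fernando.
Elena predeceased; the 1/5 allotted to Elena's branch passes to Elena's issue by representation.
The 1/5 is divided into 3 equal shares of 1/15 among Yago, Joaquin, Ramiro.
Yago is living and takes 1/15.
Joaquin is living and takes 1/15.
Ramiro predeceased; the 1/15 allotted to Ramiro's branch passes to Ramiro's issue by representation.
The 1/15 is divided into 2 equal shares of 1/30 among Catalina, Pilar.
Catalina is living and takes 1/30.
Pilar is living and takes 1/30.
Alonso is living and takes 1/5.
Ursula predeceased; the 1/5 allotted to Ursula's branch passes to Ursula's issue by representation.
The 1/5 is divided into 2 equal shares of 1/10 among Hugo, Nieves.
Hugo is living and takes 1/10.
Nieves is living and takes 1/10.
Ximena is living and takes 1/5.
Fernando predeceased; the 1/5 allotted to Fernando's branch passes to Fernando's issue by representation.
The 1/5 is divided into 2 equal shares of 1/10 among Mateo, Beatriz.
Mateo predeceased; the 1/10 allotted to Mateo's branch passes to Mateo's issue by representation.
The 1/10 is divided into 2 equal shares of 1/20 among Lucia, Ines.
Lucia is living and takes 1/20.
Ines is living and takes 1/20.
Beatriz is living and takes 1/10.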